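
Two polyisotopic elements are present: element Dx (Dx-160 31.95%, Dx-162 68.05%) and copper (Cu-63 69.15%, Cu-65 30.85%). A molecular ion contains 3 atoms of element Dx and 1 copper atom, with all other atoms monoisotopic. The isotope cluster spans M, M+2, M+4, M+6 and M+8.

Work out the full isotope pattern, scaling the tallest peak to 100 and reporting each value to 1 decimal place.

6.1 : 41.5 : 100.0 : 95.6 : 26.2

Element Dx pattern (n=3): 0.03261464 : 0.20839683 : 0.44386242 : 0.31512611
Copper pattern (n=1): 0.6915 : 0.3085
Convolve the two distributions (both contribute in 2-u steps):
  M: 0.03261464×0.6915 = 0.022553
  M+2: 0.03261464×0.3085 + 0.20839683×0.6915 = 0.154168
  M+4: 0.20839683×0.3085 + 0.44386242×0.6915 = 0.371221
  M+6: 0.44386242×0.3085 + 0.31512611×0.6915 = 0.354841
  M+8: 0.31512611×0.3085 = 0.097216
Scale to base peak (0.371221) = 100: 6.1 : 41.5 : 100.0 : 95.6 : 26.2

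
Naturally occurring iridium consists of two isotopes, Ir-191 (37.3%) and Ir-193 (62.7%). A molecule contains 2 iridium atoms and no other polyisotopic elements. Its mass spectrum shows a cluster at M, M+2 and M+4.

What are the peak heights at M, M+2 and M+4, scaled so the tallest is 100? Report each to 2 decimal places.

29.74 : 100.00 : 84.05

Expanding (0.373 + 0.627)^2:
P(M) = 0.373^2 = 0.139129
P(M+2) = 2 × 0.373^1 × 0.627^1 = 0.467742
P(M+4) = 0.627^2 = 0.393129
The M+2 peak is largest (0.467742); scaling to 100 gives 29.74 : 100.00 : 84.05.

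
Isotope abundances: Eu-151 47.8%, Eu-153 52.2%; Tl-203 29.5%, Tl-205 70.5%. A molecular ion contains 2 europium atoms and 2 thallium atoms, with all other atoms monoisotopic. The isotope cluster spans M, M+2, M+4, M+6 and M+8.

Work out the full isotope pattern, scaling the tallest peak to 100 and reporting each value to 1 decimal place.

Europium pattern (n=2): 0.228484 : 0.499032 : 0.272484
Thallium pattern (n=2): 0.087025 : 0.41595 : 0.497025
Convolve the two distributions (both contribute in 2-u steps):
  M: 0.228484×0.087025 = 0.019884
  M+2: 0.228484×0.41595 + 0.499032×0.087025 = 0.138466
  M+4: 0.228484×0.497025 + 0.499032×0.41595 + 0.272484×0.087025 = 0.344848
  M+6: 0.499032×0.497025 + 0.272484×0.41595 = 0.361371
  M+8: 0.272484×0.497025 = 0.135431
Scale to base peak (0.361371) = 100: 5.5 : 38.3 : 95.4 : 100.0 : 37.5

5.5 : 38.3 : 95.4 : 100.0 : 37.5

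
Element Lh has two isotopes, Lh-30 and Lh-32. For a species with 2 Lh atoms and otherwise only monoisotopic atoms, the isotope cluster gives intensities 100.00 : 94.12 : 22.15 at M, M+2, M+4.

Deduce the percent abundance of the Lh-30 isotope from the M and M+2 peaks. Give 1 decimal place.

68.0%

Let p = fractional abundance of Lh-30. I(M+2)/I(M) = [C(2,1)·p^1·(1−p)] / p^2 = 2·(1−p)/p = 94.12/100.00 = 0.9412
(1−p)/p = 0.9412/2 = 0.4706  ⇒  p = 1/(1 + 0.4706) = 0.6800
Lh-30: 68.0%, Lh-32: 32.0%.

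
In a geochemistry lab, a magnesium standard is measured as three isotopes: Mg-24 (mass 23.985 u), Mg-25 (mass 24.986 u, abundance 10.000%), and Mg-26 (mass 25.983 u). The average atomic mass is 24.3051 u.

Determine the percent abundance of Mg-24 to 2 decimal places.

78.99%

Let x and y be the fractions of Mg-24 and Mg-26. Then x + y = 1 − 0.10000 = 0.90000 and 23.985x + 25.983y = 24.3051 − 0.10000×24.986 = 21.8065.
Substituting: 23.985x + 25.983(0.90000 − x) = 21.8065
(23.985 − 25.983)x = -1.5782  ⇒  x = 0.78989, y = 0.11011
Mg-24: 78.99%, Mg-26: 11.01%.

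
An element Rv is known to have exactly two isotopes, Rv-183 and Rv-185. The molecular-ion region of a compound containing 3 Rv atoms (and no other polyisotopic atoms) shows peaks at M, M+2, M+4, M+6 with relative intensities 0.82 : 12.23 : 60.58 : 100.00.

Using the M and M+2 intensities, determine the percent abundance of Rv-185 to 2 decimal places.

Write p for the Rv-183 fraction. I(M+2)/I(M) = [C(3,1)·p^2·(1−p)] / p^3 = 3·(1−p)/p = 12.23/0.82 = 14.9146
(1−p)/p = 14.9146/3 = 4.9715  ⇒  p = 1/(1 + 4.9715) = 0.1675
Rv-183: 16.75%, Rv-185: 83.25%.

83.25%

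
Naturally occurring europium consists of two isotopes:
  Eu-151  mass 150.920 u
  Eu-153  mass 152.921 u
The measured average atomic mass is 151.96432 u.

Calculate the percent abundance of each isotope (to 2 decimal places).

Eu-151: 47.81%, Eu-153: 52.19%

Writing the weighted mean with unknown fraction x of Eu-151:
150.920·x + 152.921·(1 − x) = 151.96432
(150.920 − 152.921)·x = 151.96432 − 152.921
x = -0.95668 / -2.001 = 0.47810 → 47.81% Eu-151, 52.19% Eu-153.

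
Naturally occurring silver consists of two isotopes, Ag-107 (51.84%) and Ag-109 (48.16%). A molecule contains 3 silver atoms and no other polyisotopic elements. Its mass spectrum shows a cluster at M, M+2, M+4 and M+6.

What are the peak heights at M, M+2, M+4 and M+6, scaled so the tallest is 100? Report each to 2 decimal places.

35.88 : 100.00 : 92.90 : 28.77

The 3 Ag atoms are independent, so intensities follow the terms of (0.5184 + 0.4816)^3.
P(M) = 0.5184^3 = 0.139314
P(M+2) = 3 × 0.5184^2 × 0.4816^1 = 0.388273
P(M+4) = 3 × 0.5184^1 × 0.4816^2 = 0.360711
P(M+6) = 0.4816^3 = 0.111702
The M+2 peak is largest (0.388273); scaling to 100 gives 35.88 : 100.00 : 92.90 : 28.77.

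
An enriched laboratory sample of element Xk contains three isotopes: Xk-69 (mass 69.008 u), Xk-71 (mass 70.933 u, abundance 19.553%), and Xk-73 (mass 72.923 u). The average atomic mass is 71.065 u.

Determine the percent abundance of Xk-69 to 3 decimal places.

Let x and y be the fractions of Xk-69 and Xk-73. Then x + y = 1 − 0.19553 = 0.80447 and 69.008x + 72.923y = 71.065 − 0.19553×70.933 = 57.19547051.
Substituting: 69.008x + 72.923(0.80447 − x) = 57.19547051
(69.008 − 72.923)x = -1.4688953  ⇒  x = 0.37520, y = 0.42927
Xk-69: 37.520%, Xk-73: 42.927%.

37.520%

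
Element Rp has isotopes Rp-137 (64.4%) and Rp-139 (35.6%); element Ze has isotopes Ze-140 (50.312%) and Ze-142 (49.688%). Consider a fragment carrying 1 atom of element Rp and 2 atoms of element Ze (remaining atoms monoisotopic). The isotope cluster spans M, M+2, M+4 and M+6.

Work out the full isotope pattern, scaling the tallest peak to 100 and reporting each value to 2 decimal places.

Element Rp pattern (n=1): 0.6440 : 0.3560
Element Ze pattern (n=2): 0.25312973 : 0.49998053 : 0.24688973
Convolve the two distributions (both contribute in 2-u steps):
  M: 0.6440×0.25312973 = 0.163016
  M+2: 0.6440×0.49998053 + 0.3560×0.25312973 = 0.412102
  M+4: 0.6440×0.24688973 + 0.3560×0.49998053 = 0.336990
  M+6: 0.3560×0.24688973 = 0.087893
Scale to base peak (0.412102) = 100: 39.56 : 100.00 : 81.77 : 21.33

39.56 : 100.00 : 81.77 : 21.33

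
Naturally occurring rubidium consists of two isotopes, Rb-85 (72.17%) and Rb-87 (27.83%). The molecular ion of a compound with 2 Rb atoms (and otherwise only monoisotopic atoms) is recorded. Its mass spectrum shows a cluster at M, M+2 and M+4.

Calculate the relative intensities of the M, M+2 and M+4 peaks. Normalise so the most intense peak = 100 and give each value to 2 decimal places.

The 2 Rb atoms are independent, so intensities follow the terms of (0.7217 + 0.2783)^2.
P(M) = 0.7217^2 = 0.520851
P(M+2) = 2 × 0.7217^1 × 0.2783^1 = 0.401698
P(M+4) = 0.2783^2 = 0.077451
The M peak is largest (0.520851); scaling to 100 gives 100.00 : 77.12 : 14.87.

100.00 : 77.12 : 14.87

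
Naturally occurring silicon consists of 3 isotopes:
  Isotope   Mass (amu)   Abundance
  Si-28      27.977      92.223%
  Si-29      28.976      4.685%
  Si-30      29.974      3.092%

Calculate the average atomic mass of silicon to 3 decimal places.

Ar = Σ fᵢ·mᵢ = 0.92223 × 27.977 + 0.04685 × 28.976 + 0.03092 × 29.974
= 25.8012 + 1.3575 + 0.9268 = 28.0855 amu

28.086 amu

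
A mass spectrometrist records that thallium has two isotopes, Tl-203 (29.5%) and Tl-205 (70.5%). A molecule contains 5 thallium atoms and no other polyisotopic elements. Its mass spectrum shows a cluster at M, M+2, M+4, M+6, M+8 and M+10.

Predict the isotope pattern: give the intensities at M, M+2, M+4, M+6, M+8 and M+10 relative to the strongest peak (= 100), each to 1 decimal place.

0.6 : 7.3 : 35.0 : 83.7 : 100.0 : 47.8

Each Tl atom is independently Tl-203 (p = 0.295) or Tl-205 (q = 0.705); the cluster is the binomial expansion (p + q)^5.
P(M) = 0.295^5 = 0.002234
P(M+2) = 5 × 0.295^4 × 0.705^1 = 0.026696
P(M+4) = 10 × 0.295^3 × 0.705^2 = 0.127598
P(M+6) = 10 × 0.295^2 × 0.705^3 = 0.304938
P(M+8) = 5 × 0.295^1 × 0.705^4 = 0.364375
P(M+10) = 0.705^5 = 0.174159
The M+8 peak is largest (0.364375); scaling to 100 gives 0.6 : 7.3 : 35.0 : 83.7 : 100.0 : 47.8.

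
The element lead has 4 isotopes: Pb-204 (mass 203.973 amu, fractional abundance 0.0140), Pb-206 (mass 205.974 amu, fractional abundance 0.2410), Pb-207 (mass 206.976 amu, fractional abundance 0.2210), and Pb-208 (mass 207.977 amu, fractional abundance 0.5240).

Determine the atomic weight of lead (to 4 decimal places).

Weight each isotope mass by its fractional abundance: 0.0140 × 203.973 + 0.2410 × 205.974 + 0.2210 × 206.976 + 0.5240 × 207.977
= 2.85562 + 49.63973 + 45.74170 + 108.97995 = 207.21700 amu

207.2170 amu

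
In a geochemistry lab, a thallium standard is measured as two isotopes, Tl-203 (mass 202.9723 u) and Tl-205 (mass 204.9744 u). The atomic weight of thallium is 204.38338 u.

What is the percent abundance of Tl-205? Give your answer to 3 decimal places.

70.480%

With x = fraction of Tl-203 (so Tl-205 is 1 − x):
202.9723·x + 204.9744·(1 − x) = 204.38338
(202.9723 − 204.9744)·x = 204.38338 − 204.9744
x = -0.59102 / -2.0021 = 0.29520 → 29.520% Tl-203, 70.480% Tl-205.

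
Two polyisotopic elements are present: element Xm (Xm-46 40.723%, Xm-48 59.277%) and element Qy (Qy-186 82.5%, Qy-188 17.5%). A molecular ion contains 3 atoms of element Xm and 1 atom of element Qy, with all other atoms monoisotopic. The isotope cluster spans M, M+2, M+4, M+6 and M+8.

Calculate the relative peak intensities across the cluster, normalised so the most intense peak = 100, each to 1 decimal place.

13.7 : 62.9 : 100.0 : 60.9 : 9.0

Element Xm pattern (n=3): 0.06753351 : 0.2949083 : 0.42927288 : 0.20828531
Element Qy pattern (n=1): 0.8250 : 0.1750
Convolve the two distributions (both contribute in 2-u steps):
  M: 0.06753351×0.8250 = 0.055715
  M+2: 0.06753351×0.1750 + 0.2949083×0.8250 = 0.255118
  M+4: 0.2949083×0.1750 + 0.42927288×0.8250 = 0.405759
  M+6: 0.42927288×0.1750 + 0.20828531×0.8250 = 0.246958
  M+8: 0.20828531×0.1750 = 0.036450
Scale to base peak (0.405759) = 100: 13.7 : 62.9 : 100.0 : 60.9 : 9.0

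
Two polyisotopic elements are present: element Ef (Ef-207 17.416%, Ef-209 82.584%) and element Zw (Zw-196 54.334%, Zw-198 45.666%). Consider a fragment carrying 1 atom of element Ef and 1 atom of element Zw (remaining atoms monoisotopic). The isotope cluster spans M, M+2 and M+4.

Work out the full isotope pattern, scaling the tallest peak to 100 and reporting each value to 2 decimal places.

17.91 : 100.00 : 71.39

Element Ef pattern (n=1): 0.17416 : 0.82584
Element Zw pattern (n=1): 0.54334 : 0.45666
Convolve the two distributions (both contribute in 2-u steps):
  M: 0.17416×0.54334 = 0.094628
  M+2: 0.17416×0.45666 + 0.82584×0.54334 = 0.528244
  M+4: 0.82584×0.45666 = 0.377128
Scale to base peak (0.528244) = 100: 17.91 : 100.00 : 71.39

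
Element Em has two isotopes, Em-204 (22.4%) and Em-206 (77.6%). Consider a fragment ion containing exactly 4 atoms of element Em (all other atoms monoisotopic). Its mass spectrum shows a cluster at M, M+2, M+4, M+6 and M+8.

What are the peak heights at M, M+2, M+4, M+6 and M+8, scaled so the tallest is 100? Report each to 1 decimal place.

0.6 : 8.3 : 43.3 : 100.0 : 86.6

Each Em atom is independently Em-204 (p = 0.224) or Em-206 (q = 0.776); the cluster is the binomial expansion (p + q)^4.
P(M) = 0.224^4 = 0.002518
P(M+2) = 4 × 0.224^3 × 0.776^1 = 0.034887
P(M+4) = 6 × 0.224^2 × 0.776^2 = 0.181289
P(M+6) = 4 × 0.224^1 × 0.776^3 = 0.418691
P(M+8) = 0.776^4 = 0.362616
The M+6 peak is largest (0.418691); scaling to 100 gives 0.6 : 8.3 : 43.3 : 100.0 : 86.6.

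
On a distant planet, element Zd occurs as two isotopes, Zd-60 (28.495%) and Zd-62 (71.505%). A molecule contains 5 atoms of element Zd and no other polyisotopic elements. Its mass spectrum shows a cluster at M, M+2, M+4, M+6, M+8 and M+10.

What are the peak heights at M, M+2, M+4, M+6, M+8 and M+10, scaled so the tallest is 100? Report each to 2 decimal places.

0.50 : 6.33 : 31.76 : 79.70 : 100.00 : 50.19

Each Zd atom is independently Zd-60 (p = 0.28495) or Zd-62 (q = 0.71505); the cluster is the binomial expansion (p + q)^5.
P(M) = 0.28495^5 = 0.001879
P(M+2) = 5 × 0.28495^4 × 0.71505^1 = 0.023571
P(M+4) = 10 × 0.28495^3 × 0.71505^2 = 0.118298
P(M+6) = 10 × 0.28495^2 × 0.71505^3 = 0.296856
P(M+8) = 5 × 0.28495^1 × 0.71505^4 = 0.372464
P(M+10) = 0.71505^5 = 0.186931
The M+8 peak is largest (0.372464); scaling to 100 gives 0.50 : 6.33 : 31.76 : 79.70 : 100.00 : 50.19.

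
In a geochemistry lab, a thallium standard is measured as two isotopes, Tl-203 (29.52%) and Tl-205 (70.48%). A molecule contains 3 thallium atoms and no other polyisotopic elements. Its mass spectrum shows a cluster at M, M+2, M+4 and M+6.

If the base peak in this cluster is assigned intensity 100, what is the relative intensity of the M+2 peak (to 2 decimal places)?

41.88

Binomial terms of (0.2952 + 0.7048)^3: M 0.0257, M+2 0.1843, M+4 0.4399, M+6 0.3501 → M+4 is the base peak.
P(M+4) = C(3,2) × 0.2952^1 × 0.7048^2 = 3 × 0.2952 × 0.49674304 = 0.439916 (base)
P(M+2) = C(3,1) × 0.2952^2 × 0.7048^1 = 3 × 0.08714304 × 0.7048 = 0.184255
Relative intensity = 0.184255 / 0.439916 × 100 = 41.88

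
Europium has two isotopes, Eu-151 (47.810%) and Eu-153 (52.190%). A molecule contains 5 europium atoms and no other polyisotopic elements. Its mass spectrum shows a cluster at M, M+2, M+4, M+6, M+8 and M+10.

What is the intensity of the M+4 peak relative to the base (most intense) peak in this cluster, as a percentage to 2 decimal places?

Term probabilities: M 0.0250, M+2 0.1363, M+4 0.2977, M+6 0.3249, M+8 0.1774, M+10 0.0387. Base peak = M+6.
P(M+6) = C(5,3) × 0.47810^2 × 0.52190^3 = 10 × 0.22857961 × 0.14215492 = 0.324937 (base)
P(M+4) = C(5,2) × 0.47810^3 × 0.52190^2 = 10 × 0.10928391 × 0.27237961 = 0.297667
Relative intensity = 0.297667 / 0.324937 × 100 = 91.61

91.61%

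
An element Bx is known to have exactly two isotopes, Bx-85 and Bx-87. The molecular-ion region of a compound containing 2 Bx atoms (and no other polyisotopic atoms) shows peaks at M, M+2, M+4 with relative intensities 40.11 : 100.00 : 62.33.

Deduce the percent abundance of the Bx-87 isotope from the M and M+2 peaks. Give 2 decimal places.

55.49%

Let p = fractional abundance of Bx-85. I(M+2)/I(M) = [C(2,1)·p^1·(1−p)] / p^2 = 2·(1−p)/p = 100.00/40.11 = 2.4931
(1−p)/p = 2.4931/2 = 1.2466  ⇒  p = 1/(1 + 1.2466) = 0.4451
Bx-85: 44.51%, Bx-87: 55.49%.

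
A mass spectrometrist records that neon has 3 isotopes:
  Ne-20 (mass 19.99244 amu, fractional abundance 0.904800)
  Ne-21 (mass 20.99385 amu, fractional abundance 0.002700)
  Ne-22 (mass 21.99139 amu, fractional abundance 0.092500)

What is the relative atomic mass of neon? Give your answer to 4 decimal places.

Average mass = Σ (abundance × isotope mass) = 0.904800 × 19.99244 + 0.002700 × 20.99385 + 0.092500 × 21.99139
= 18.089160 + 0.056683 + 2.034204 = 20.180047 amu

20.1800 amu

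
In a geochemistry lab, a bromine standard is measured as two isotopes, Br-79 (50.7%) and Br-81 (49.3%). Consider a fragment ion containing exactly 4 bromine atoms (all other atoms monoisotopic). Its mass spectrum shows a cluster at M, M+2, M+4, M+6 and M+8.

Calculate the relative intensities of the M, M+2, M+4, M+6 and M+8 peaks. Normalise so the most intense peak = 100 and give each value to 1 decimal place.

Expanding (0.507 + 0.493)^4:
P(M) = 0.507^4 = 0.066074
P(M+2) = 4 × 0.507^3 × 0.493^1 = 0.256999
P(M+4) = 6 × 0.507^2 × 0.493^2 = 0.374853
P(M+6) = 4 × 0.507^1 × 0.493^3 = 0.243001
P(M+8) = 0.493^4 = 0.059073
The M+4 peak is largest (0.374853); scaling to 100 gives 17.6 : 68.6 : 100.0 : 64.8 : 15.8.

17.6 : 68.6 : 100.0 : 64.8 : 15.8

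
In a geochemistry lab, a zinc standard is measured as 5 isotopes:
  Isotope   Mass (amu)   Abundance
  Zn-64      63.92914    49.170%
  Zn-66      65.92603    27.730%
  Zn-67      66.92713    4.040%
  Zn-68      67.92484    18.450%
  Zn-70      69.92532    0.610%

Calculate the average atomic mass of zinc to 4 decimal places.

65.3778 amu

Average mass = Σ (abundance × isotope mass) = 0.49170 × 63.92914 + 0.27730 × 65.92603 + 0.04040 × 66.92713 + 0.18450 × 67.92484 + 0.00610 × 69.92532
= 31.433958 + 18.281288 + 2.703856 + 12.532133 + 0.426544 = 65.377779 amu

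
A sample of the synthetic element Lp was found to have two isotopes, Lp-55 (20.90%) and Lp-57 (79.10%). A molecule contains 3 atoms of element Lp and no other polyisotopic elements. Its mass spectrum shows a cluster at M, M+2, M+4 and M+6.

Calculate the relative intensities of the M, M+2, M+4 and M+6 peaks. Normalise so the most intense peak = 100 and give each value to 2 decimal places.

Each Lp atom is independently Lp-55 (p = 0.2090) or Lp-57 (q = 0.7910); the cluster is the binomial expansion (p + q)^3.
P(M) = 0.2090^3 = 0.009129
P(M+2) = 3 × 0.2090^2 × 0.7910^1 = 0.103655
P(M+4) = 3 × 0.2090^1 × 0.7910^2 = 0.392302
P(M+6) = 0.7910^3 = 0.494914
The M+6 peak is largest (0.494914); scaling to 100 gives 1.84 : 20.94 : 79.27 : 100.00.

1.84 : 20.94 : 79.27 : 100.00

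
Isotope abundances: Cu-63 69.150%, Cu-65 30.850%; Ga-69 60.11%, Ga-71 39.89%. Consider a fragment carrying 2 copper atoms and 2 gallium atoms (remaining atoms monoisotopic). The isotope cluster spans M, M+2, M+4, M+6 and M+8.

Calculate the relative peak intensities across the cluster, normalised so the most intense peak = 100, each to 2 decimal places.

45.06 : 100.00 : 82.17 : 29.61 : 3.95

Copper pattern (n=2): 0.47817225 : 0.4266555 : 0.09517225
Gallium pattern (n=2): 0.36132121 : 0.47955758 : 0.15912121
Convolve the two distributions (both contribute in 2-u steps):
  M: 0.47817225×0.36132121 = 0.172774
  M+2: 0.47817225×0.47955758 + 0.4266555×0.36132121 = 0.383471
  M+4: 0.47817225×0.15912121 + 0.4266555×0.47955758 + 0.09517225×0.36132121 = 0.315081
  M+6: 0.4266555×0.15912121 + 0.09517225×0.47955758 = 0.113531
  M+8: 0.09517225×0.15912121 = 0.015144
Scale to base peak (0.383471) = 100: 45.06 : 100.00 : 82.17 : 29.61 : 3.95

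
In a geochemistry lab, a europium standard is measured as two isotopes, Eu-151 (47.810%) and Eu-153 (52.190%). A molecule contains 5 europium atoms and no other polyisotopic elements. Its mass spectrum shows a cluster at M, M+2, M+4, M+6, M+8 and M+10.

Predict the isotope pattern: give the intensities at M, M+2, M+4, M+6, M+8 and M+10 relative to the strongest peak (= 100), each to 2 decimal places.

7.69 : 41.96 : 91.61 : 100.00 : 54.58 : 11.92

Expanding (0.47810 + 0.52190)^5:
P(M) = 0.47810^5 = 0.024980
P(M+2) = 5 × 0.47810^4 × 0.52190^1 = 0.136343
P(M+4) = 10 × 0.47810^3 × 0.52190^2 = 0.297667
P(M+6) = 10 × 0.47810^2 × 0.52190^3 = 0.324937
P(M+8) = 5 × 0.47810^1 × 0.52190^4 = 0.177353
P(M+10) = 0.52190^5 = 0.038720
The M+6 peak is largest (0.324937); scaling to 100 gives 7.69 : 41.96 : 91.61 : 100.00 : 54.58 : 11.92.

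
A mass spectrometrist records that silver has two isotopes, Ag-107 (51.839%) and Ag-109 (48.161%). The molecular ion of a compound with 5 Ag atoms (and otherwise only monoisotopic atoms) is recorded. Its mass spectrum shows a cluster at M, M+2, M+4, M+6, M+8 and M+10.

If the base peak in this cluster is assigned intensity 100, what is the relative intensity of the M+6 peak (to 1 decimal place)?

92.9

(0.51839 + 0.48161)^5 gives M 0.0374, M+2 0.1739, M+4 0.3231, M+6 0.3002, M+8 0.1394, M+10 0.0259; the largest is M+4.
P(M+4) = C(5,2) × 0.51839^3 × 0.48161^2 = 10 × 0.13930601 × 0.23194819 = 0.323118 (base)
P(M+6) = C(5,3) × 0.51839^2 × 0.48161^3 = 10 × 0.26872819 × 0.11170857 = 0.300192
Relative intensity = 0.300192 / 0.323118 × 100 = 92.9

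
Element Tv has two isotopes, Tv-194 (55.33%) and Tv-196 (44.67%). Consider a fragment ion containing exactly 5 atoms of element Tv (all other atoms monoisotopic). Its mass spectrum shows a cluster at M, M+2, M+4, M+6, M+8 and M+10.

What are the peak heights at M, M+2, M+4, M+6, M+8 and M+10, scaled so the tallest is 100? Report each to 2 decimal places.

Expanding (0.5533 + 0.4467)^5:
P(M) = 0.5533^5 = 0.051857
P(M+2) = 5 × 0.5533^4 × 0.4467^1 = 0.209329
P(M+4) = 10 × 0.5533^3 × 0.4467^2 = 0.337998
P(M+6) = 10 × 0.5533^2 × 0.4467^3 = 0.272878
P(M+8) = 5 × 0.5533^1 × 0.4467^4 = 0.110153
P(M+10) = 0.4467^5 = 0.017786
The M+4 peak is largest (0.337998); scaling to 100 gives 15.34 : 61.93 : 100.00 : 80.73 : 32.59 : 5.26.

15.34 : 61.93 : 100.00 : 80.73 : 32.59 : 5.26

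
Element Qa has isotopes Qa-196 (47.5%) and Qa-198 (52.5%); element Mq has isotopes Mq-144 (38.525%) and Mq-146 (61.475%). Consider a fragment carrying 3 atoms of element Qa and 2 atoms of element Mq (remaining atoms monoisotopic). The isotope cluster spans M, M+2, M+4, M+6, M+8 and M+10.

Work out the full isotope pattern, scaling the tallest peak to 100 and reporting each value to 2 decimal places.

4.65 : 30.28 : 78.15 : 100.00 : 63.48 : 16.00

Element Qa pattern (n=3): 0.10717187 : 0.35535938 : 0.39276562 : 0.14470313
Element Mq pattern (n=2): 0.14841756 : 0.47366487 : 0.37791756
Convolve the two distributions (both contribute in 2-u steps):
  M: 0.10717187×0.14841756 = 0.015906
  M+2: 0.10717187×0.47366487 + 0.35535938×0.14841756 = 0.103505
  M+4: 0.10717187×0.37791756 + 0.35535938×0.47366487 + 0.39276562×0.14841756 = 0.267117
  M+6: 0.35535938×0.37791756 + 0.39276562×0.47366487 + 0.14470313×0.14841756 = 0.341812
  M+8: 0.39276562×0.37791756 + 0.14470313×0.47366487 = 0.216974
  M+10: 0.14470313×0.37791756 = 0.054686
Scale to base peak (0.341812) = 100: 4.65 : 30.28 : 78.15 : 100.00 : 63.48 : 16.00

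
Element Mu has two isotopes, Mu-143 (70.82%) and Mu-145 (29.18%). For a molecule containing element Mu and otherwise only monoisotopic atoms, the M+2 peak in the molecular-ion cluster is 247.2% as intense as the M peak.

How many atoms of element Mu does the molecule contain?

6

For n independent Mu atoms, I(M+2)/I(M) = n · (abundance Mu-145) / (abundance Mu-143) = n · 0.2918/0.7082.
n = 2.472 × 0.7082/0.2918 = 6.00 ≈ 6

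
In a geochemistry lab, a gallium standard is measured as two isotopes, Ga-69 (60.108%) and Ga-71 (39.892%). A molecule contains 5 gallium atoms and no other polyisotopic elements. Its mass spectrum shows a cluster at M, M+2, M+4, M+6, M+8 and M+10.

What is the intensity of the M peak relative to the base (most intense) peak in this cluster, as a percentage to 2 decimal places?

Term probabilities: M 0.0785, M+2 0.2604, M+4 0.3456, M+6 0.2294, M+8 0.0761, M+10 0.0101. Base peak = M+4.
P(M+4) = C(5,2) × 0.60108^3 × 0.39892^2 = 10 × 0.2171685 × 0.15913717 = 0.345596 (base)
P(M) = C(5,0) × 0.60108^5 × 0.39892^0 = 1 × 0.07846236 × 1.0000 = 0.078462
Relative intensity = 0.078462 / 0.345596 × 100 = 22.70

22.70%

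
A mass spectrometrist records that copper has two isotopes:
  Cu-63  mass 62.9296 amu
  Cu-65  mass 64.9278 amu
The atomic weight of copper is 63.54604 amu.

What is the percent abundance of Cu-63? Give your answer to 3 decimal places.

With x = fraction of Cu-63 (so Cu-65 is 1 − x):
62.9296·x + 64.9278·(1 − x) = 63.54604
(62.9296 − 64.9278)·x = 63.54604 − 64.9278
x = -1.38176 / -1.9982 = 0.69150 → 69.150% Cu-63, 30.850% Cu-65.

69.150%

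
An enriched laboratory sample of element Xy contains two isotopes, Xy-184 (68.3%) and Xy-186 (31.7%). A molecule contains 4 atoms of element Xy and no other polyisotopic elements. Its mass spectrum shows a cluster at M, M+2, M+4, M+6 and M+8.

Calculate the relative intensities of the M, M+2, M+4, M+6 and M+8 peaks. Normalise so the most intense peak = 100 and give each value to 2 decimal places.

Expanding (0.683 + 0.317)^4:
P(M) = 0.683^4 = 0.217612
P(M+2) = 4 × 0.683^3 × 0.317^1 = 0.404000
P(M+4) = 6 × 0.683^2 × 0.317^2 = 0.281262
P(M+6) = 4 × 0.683^1 × 0.317^3 = 0.087028
P(M+8) = 0.317^4 = 0.010098
The M+2 peak is largest (0.404000); scaling to 100 gives 53.86 : 100.00 : 69.62 : 21.54 : 2.50.

53.86 : 100.00 : 69.62 : 21.54 : 2.50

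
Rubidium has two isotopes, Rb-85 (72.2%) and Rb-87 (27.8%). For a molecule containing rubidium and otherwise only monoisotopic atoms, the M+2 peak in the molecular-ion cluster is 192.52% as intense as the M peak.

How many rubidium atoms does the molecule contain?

5

With n Rb atoms, P(M+2)/P(M) = C(n,1)·p^(n−1)q / p^n = n·q/p = n · 0.278/0.722.
n = 1.9252 × 0.722/0.278 = 5.00 ≈ 5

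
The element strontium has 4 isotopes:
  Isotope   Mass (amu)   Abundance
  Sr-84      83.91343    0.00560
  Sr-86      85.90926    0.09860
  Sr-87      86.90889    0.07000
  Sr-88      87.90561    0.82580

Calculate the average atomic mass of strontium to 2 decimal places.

Average mass = Σ (abundance × isotope mass) = 0.00560 × 83.91343 + 0.09860 × 85.90926 + 0.07000 × 86.90889 + 0.82580 × 87.90561
= 0.469915 + 8.470653 + 6.083622 + 72.592453 = 87.616643 amu

87.62 amu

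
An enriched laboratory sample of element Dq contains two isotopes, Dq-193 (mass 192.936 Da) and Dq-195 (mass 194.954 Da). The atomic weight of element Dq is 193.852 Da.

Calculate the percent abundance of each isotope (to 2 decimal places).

Dq-193: 54.61%, Dq-195: 45.39%

Let x be the fractional abundance of Dq-193; then Dq-195 has abundance 1 − x.
192.936·x + 194.954·(1 − x) = 193.852
(192.936 − 194.954)·x = 193.852 − 194.954
x = -1.102 / -2.018 = 0.54609 → 54.61% Dq-193, 45.39% Dq-195.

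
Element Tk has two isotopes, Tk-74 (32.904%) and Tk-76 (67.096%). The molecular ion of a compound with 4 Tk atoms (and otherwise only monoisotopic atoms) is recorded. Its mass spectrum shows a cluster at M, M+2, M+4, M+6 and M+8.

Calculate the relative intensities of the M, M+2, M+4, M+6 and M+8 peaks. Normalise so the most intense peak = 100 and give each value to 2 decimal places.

Expanding (0.32904 + 0.67096)^4:
P(M) = 0.32904^4 = 0.011722
P(M+2) = 4 × 0.32904^3 × 0.67096^1 = 0.095610
P(M+4) = 6 × 0.32904^2 × 0.67096^2 = 0.292443
P(M+6) = 4 × 0.32904^1 × 0.67096^3 = 0.397556
P(M+8) = 0.67096^4 = 0.202669
The M+6 peak is largest (0.397556); scaling to 100 gives 2.95 : 24.05 : 73.56 : 100.00 : 50.98.

2.95 : 24.05 : 73.56 : 100.00 : 50.98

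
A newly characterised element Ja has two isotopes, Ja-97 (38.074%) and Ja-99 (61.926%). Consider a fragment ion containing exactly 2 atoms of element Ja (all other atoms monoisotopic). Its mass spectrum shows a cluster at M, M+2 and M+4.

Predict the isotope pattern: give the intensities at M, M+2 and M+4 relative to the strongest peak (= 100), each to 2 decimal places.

30.74 : 100.00 : 81.32

Expanding (0.38074 + 0.61926)^2:
P(M) = 0.38074^2 = 0.144963
P(M+2) = 2 × 0.38074^1 × 0.61926^1 = 0.471554
P(M+4) = 0.61926^2 = 0.383483
The M+2 peak is largest (0.471554); scaling to 100 gives 30.74 : 100.00 : 81.32.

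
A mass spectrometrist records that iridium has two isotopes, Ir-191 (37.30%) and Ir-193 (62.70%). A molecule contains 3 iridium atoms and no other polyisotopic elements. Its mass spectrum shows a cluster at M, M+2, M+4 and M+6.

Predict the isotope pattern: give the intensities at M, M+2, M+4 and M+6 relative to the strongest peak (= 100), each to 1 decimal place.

Expanding (0.3730 + 0.6270)^3:
P(M) = 0.3730^3 = 0.051895
P(M+2) = 3 × 0.3730^2 × 0.6270^1 = 0.261702
P(M+4) = 3 × 0.3730^1 × 0.6270^2 = 0.439911
P(M+6) = 0.6270^3 = 0.246492
The M+4 peak is largest (0.439911); scaling to 100 gives 11.8 : 59.5 : 100.0 : 56.0.

11.8 : 59.5 : 100.0 : 56.0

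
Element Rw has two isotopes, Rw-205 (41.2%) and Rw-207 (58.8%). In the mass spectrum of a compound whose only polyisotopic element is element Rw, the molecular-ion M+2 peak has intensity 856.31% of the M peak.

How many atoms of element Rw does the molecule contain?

6

With n Rw atoms, P(M+2)/P(M) = C(n,1)·p^(n−1)q / p^n = n·q/p = n · 0.588/0.412.
n = 8.5631 × 0.412/0.588 = 6.00 ≈ 6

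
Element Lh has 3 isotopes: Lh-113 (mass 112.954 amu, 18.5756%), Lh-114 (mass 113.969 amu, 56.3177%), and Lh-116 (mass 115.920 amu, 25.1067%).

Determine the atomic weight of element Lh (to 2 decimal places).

Weight each isotope mass by its fractional abundance: 0.185756 × 112.954 + 0.563177 × 113.969 + 0.251067 × 115.920
= 20.9819 + 64.1847 + 29.1037 = 114.2703 amu

114.27 amu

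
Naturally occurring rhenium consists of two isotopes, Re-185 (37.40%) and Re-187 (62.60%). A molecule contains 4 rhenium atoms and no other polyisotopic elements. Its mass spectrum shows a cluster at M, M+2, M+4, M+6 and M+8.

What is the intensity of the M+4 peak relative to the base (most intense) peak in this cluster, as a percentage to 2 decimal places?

89.62%

(0.3740 + 0.6260)^4 gives M 0.0196, M+2 0.1310, M+4 0.3289, M+6 0.3670, M+8 0.1536; the largest is M+6.
P(M+6) = C(4,3) × 0.3740^1 × 0.6260^3 = 4 × 0.3740 × 0.24531438 = 0.366990 (base)
P(M+4) = C(4,2) × 0.3740^2 × 0.6260^2 = 6 × 0.139876 × 0.391876 = 0.328884
Relative intensity = 0.328884 / 0.366990 × 100 = 89.62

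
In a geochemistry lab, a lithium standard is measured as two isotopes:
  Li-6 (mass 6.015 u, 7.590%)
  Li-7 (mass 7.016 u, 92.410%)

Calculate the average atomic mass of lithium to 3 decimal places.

Average mass = Σ (abundance × isotope mass) = 0.07590 × 6.015 + 0.92410 × 7.016
= 0.4565 + 6.4835 = 6.9400 u

6.940 u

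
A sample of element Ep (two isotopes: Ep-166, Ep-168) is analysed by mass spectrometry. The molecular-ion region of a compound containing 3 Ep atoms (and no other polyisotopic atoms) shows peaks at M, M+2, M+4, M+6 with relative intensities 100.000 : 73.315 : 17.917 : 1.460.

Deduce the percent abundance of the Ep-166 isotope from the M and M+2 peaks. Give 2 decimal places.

Write p for the Ep-166 fraction. I(M+2)/I(M) = [C(3,1)·p^2·(1−p)] / p^3 = 3·(1−p)/p = 73.315/100.000 = 0.7331
(1−p)/p = 0.7331/3 = 0.2444  ⇒  p = 1/(1 + 0.2444) = 0.8036
Ep-166: 80.36%, Ep-168: 19.64%.

80.36%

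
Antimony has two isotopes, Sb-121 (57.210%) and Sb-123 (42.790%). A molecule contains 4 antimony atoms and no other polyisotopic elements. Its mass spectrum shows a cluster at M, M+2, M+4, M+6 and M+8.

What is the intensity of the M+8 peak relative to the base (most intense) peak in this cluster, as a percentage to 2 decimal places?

9.32%

Term probabilities: M 0.1071, M+2 0.3205, M+4 0.3596, M+6 0.1793, M+8 0.0335. Base peak = M+4.
P(M+4) = C(4,2) × 0.57210^2 × 0.42790^2 = 6 × 0.32729841 × 0.18309841 = 0.359567 (base)
P(M+8) = C(4,4) × 0.57210^0 × 0.42790^4 = 1 × 1.0000 × 0.03352503 = 0.033525
Relative intensity = 0.033525 / 0.359567 × 100 = 9.32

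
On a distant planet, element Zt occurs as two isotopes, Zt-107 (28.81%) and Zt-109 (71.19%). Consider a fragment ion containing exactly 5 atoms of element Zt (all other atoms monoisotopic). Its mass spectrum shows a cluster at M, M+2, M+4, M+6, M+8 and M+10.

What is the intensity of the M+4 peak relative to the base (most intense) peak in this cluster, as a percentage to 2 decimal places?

32.76%

(0.2881 + 0.7119)^5 gives M 0.0020, M+2 0.0245, M+4 0.1212, M+6 0.2995, M+8 0.3700, M+10 0.1829; the largest is M+8.
P(M+8) = C(5,4) × 0.2881^1 × 0.7119^4 = 5 × 0.2881 × 0.25684787 = 0.369989 (base)
P(M+4) = C(5,2) × 0.2881^3 × 0.7119^2 = 10 × 0.02391276 × 0.50680161 = 0.121190
Relative intensity = 0.121190 / 0.369989 × 100 = 32.76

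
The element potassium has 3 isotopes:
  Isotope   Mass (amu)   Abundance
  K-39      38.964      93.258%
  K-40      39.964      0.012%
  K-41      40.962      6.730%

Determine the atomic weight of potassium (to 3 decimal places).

Average mass = Σ (abundance × isotope mass) = 0.93258 × 38.964 + 0.00012 × 39.964 + 0.06730 × 40.962
= 36.3370 + 0.0048 + 2.7567 = 39.0985 amu

39.099 amu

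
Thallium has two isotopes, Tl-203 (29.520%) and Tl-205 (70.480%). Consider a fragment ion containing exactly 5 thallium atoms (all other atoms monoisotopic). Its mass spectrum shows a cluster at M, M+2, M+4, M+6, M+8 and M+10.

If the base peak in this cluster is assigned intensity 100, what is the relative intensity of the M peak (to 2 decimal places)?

Term probabilities: M 0.0022, M+2 0.0268, M+4 0.1278, M+6 0.3051, M+8 0.3642, M+10 0.1739. Base peak = M+8.
P(M+8) = C(5,4) × 0.29520^1 × 0.70480^4 = 5 × 0.2952 × 0.24675365 = 0.364208 (base)
P(M) = C(5,0) × 0.29520^5 × 0.70480^0 = 1 × 0.00224172 × 1.0000 = 0.002242
Relative intensity = 0.002242 / 0.364208 × 100 = 0.62

0.62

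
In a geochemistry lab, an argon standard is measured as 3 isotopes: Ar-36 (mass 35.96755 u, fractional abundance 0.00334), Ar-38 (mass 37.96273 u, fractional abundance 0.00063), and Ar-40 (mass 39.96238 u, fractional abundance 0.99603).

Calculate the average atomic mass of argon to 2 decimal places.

Ar = Σ fᵢ·mᵢ = 0.00334 × 35.96755 + 0.00063 × 37.96273 + 0.99603 × 39.96238
= 0.120132 + 0.023917 + 39.803729 = 39.947778 u

39.95 u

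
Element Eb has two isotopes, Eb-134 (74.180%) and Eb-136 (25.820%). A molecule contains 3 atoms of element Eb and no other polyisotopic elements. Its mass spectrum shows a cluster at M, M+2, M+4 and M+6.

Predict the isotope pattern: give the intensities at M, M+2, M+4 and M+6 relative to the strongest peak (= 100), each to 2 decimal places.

The 3 Eb atoms are independent, so intensities follow the terms of (0.74180 + 0.25820)^3.
P(M) = 0.74180^3 = 0.408188
P(M+2) = 3 × 0.74180^2 × 0.25820^1 = 0.426237
P(M+4) = 3 × 0.74180^1 × 0.25820^2 = 0.148361
P(M+6) = 0.25820^3 = 0.017213
The M+2 peak is largest (0.426237); scaling to 100 gives 95.77 : 100.00 : 34.81 : 4.04.

95.77 : 100.00 : 34.81 : 4.04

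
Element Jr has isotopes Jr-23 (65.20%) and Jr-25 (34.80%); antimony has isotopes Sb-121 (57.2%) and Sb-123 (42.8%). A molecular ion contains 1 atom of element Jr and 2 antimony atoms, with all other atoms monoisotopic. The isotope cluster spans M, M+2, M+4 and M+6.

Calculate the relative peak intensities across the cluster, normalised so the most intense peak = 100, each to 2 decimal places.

Element Jr pattern (n=1): 0.6520 : 0.3480
Antimony pattern (n=2): 0.327184 : 0.489632 : 0.183184
Convolve the two distributions (both contribute in 2-u steps):
  M: 0.6520×0.327184 = 0.213324
  M+2: 0.6520×0.489632 + 0.3480×0.327184 = 0.433100
  M+4: 0.6520×0.183184 + 0.3480×0.489632 = 0.289828
  M+6: 0.3480×0.183184 = 0.063748
Scale to base peak (0.433100) = 100: 49.26 : 100.00 : 66.92 : 14.72

49.26 : 100.00 : 66.92 : 14.72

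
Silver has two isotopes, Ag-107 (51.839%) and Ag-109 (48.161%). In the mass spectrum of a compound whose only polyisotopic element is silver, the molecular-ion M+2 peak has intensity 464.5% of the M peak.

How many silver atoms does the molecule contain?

For n independent Ag atoms, I(M+2)/I(M) = n · (abundance Ag-109) / (abundance Ag-107) = n · 0.48161/0.51839.
n = 4.645 × 0.51839/0.48161 = 5.00 ≈ 5

5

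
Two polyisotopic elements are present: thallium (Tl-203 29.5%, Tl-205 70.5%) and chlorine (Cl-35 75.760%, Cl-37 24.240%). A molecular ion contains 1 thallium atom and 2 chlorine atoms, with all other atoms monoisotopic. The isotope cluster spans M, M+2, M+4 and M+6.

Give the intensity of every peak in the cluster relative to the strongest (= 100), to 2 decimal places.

Thallium pattern (n=1): 0.2950 : 0.7050
Chlorine pattern (n=2): 0.57395776 : 0.36728448 : 0.05875776
Convolve the two distributions (both contribute in 2-u steps):
  M: 0.2950×0.57395776 = 0.169318
  M+2: 0.2950×0.36728448 + 0.7050×0.57395776 = 0.512989
  M+4: 0.2950×0.05875776 + 0.7050×0.36728448 = 0.276269
  M+6: 0.7050×0.05875776 = 0.041424
Scale to base peak (0.512989) = 100: 33.01 : 100.00 : 53.85 : 8.08

33.01 : 100.00 : 53.85 : 8.08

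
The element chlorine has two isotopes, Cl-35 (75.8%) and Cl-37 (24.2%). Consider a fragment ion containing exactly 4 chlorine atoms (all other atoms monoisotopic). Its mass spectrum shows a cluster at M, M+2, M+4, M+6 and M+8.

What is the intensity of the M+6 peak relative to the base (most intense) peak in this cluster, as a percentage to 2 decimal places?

Term probabilities: M 0.3301, M+2 0.4216, M+4 0.2019, M+6 0.0430, M+8 0.0034. Base peak = M+2.
P(M+2) = C(4,1) × 0.758^3 × 0.242^1 = 4 × 0.43551951 × 0.2420 = 0.421583 (base)
P(M+6) = C(4,3) × 0.758^1 × 0.242^3 = 4 × 0.7580 × 0.01417249 = 0.042971
Relative intensity = 0.042971 / 0.421583 × 100 = 10.19

10.19%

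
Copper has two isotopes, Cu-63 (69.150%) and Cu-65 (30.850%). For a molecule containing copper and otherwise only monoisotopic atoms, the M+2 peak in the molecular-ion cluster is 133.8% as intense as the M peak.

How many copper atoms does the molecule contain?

The M+2/M ratio from n Cu atoms is n · q/p = n · 0.30850/0.69150.
n = 1.338 × 0.69150/0.30850 = 3.00 ≈ 3

3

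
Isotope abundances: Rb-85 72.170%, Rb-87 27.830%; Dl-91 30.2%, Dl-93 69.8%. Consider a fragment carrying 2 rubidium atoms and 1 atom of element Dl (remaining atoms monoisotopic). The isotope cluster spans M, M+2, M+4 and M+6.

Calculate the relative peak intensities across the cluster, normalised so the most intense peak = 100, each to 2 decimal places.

32.44 : 100.00 : 62.65 : 11.15

Rubidium pattern (n=2): 0.52085089 : 0.40169822 : 0.07745089
Element Dl pattern (n=1): 0.3020 : 0.6980
Convolve the two distributions (both contribute in 2-u steps):
  M: 0.52085089×0.3020 = 0.157297
  M+2: 0.52085089×0.6980 + 0.40169822×0.3020 = 0.484867
  M+4: 0.40169822×0.6980 + 0.07745089×0.3020 = 0.303776
  M+6: 0.07745089×0.6980 = 0.054061
Scale to base peak (0.484867) = 100: 32.44 : 100.00 : 62.65 : 11.15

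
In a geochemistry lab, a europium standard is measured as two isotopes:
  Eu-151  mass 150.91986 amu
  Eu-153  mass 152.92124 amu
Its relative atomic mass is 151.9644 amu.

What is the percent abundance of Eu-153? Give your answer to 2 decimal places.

52.19%

With x = fraction of Eu-151 (so Eu-153 is 1 − x):
150.91986·x + 152.92124·(1 − x) = 151.9644
(150.91986 − 152.92124)·x = 151.9644 − 152.92124
x = -0.95684 / -2.00138 = 0.47809 → 47.81% Eu-151, 52.19% Eu-153.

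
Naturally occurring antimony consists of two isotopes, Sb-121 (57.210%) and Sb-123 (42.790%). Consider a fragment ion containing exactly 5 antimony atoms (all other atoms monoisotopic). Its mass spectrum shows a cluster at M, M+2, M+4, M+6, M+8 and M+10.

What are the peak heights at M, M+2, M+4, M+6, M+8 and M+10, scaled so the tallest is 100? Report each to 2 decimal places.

Expanding (0.57210 + 0.42790)^5:
P(M) = 0.57210^5 = 0.061286
P(M+2) = 5 × 0.57210^4 × 0.42790^1 = 0.229192
P(M+4) = 10 × 0.57210^3 × 0.42790^2 = 0.342847
P(M+6) = 10 × 0.57210^2 × 0.42790^3 = 0.256431
P(M+8) = 5 × 0.57210^1 × 0.42790^4 = 0.095898
P(M+10) = 0.42790^5 = 0.014345
The M+4 peak is largest (0.342847); scaling to 100 gives 17.88 : 66.85 : 100.00 : 74.79 : 27.97 : 4.18.

17.88 : 66.85 : 100.00 : 74.79 : 27.97 : 4.18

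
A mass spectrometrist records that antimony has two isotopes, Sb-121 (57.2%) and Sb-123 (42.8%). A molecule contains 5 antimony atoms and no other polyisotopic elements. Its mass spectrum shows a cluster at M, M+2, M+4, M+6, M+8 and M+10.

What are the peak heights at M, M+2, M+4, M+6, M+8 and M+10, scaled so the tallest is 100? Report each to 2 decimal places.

17.86 : 66.82 : 100.00 : 74.83 : 27.99 : 4.19

The 5 Sb atoms are independent, so intensities follow the terms of (0.572 + 0.428)^5.
P(M) = 0.572^5 = 0.061232
P(M+2) = 5 × 0.572^4 × 0.428^1 = 0.229086
P(M+4) = 10 × 0.572^3 × 0.428^2 = 0.342827
P(M+6) = 10 × 0.572^2 × 0.428^3 = 0.256521
P(M+8) = 5 × 0.572^1 × 0.428^4 = 0.095971
P(M+10) = 0.428^5 = 0.014362
The M+4 peak is largest (0.342827); scaling to 100 gives 17.86 : 66.82 : 100.00 : 74.83 : 27.99 : 4.19.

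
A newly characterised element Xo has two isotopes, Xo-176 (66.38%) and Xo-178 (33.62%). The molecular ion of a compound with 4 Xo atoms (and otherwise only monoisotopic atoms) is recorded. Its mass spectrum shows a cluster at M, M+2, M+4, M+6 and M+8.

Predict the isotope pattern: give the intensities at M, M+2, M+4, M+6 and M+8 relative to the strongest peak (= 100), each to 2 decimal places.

49.36 : 100.00 : 75.97 : 25.65 : 3.25

The 4 Xo atoms are independent, so intensities follow the terms of (0.6638 + 0.3362)^4.
P(M) = 0.6638^4 = 0.194155
P(M+2) = 4 × 0.6638^3 × 0.3362^1 = 0.393341
P(M+4) = 6 × 0.6638^2 × 0.3362^2 = 0.298828
P(M+6) = 4 × 0.6638^1 × 0.3362^3 = 0.100900
P(M+8) = 0.3362^4 = 0.012776
The M+2 peak is largest (0.393341); scaling to 100 gives 49.36 : 100.00 : 75.97 : 25.65 : 3.25.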